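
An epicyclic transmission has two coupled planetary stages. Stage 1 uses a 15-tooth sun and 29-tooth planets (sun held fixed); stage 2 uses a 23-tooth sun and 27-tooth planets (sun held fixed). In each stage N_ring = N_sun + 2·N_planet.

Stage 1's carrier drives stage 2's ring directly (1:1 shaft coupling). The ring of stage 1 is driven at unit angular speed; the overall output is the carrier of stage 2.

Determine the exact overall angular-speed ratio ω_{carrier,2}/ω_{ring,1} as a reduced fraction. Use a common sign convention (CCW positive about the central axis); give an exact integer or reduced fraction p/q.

Stage 1: N_ring = 15 + 2·29 = 73
Stage 1: 15(ω_s−ω_c) = −73(ω_r−ω_c),  ω_s=0, ω_r=1
Stage 1: 15(0−ω_c) = −73(1−ω_c)  ⇒  88ω_c = 73  ⇒  ω_c = 73/88
  ⇒ ω_c¹/ω_r¹ = 73/88
Stage 2: N_ring = 23 + 2·27 = 77
Stage 2: 23(ω_s−ω_c) = −77(ω_r−ω_c),  ω_s=0, ω_r=1
Stage 2: 23(0−ω_c) = −77(1−ω_c)  ⇒  100ω_c = 77  ⇒  ω_c = 77/100
  ⇒ ω_c²/ω_r² = 77/100
Coupling ω_r² = ω_c¹ ⇒ overall = 73/88 × 77/100 = 511/800

511/800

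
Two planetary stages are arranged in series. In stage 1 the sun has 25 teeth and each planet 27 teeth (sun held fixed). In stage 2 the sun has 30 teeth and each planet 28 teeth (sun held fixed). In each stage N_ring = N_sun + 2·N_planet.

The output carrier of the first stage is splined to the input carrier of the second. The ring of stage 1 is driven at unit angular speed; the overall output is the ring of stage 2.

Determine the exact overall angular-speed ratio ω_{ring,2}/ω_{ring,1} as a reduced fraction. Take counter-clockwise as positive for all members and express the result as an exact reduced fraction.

Stage 1: N_ring = 25 + 2·27 = 79
Stage 1: 25(ω_s−ω_c) = −79(ω_r−ω_c),  ω_s=0, ω_r=1
Stage 1: 25(0−ω_c) = −79(1−ω_c)  ⇒  104ω_c = 79  ⇒  ω_c = 79/104
  ⇒ ω_c¹/ω_r¹ = 79/104
Stage 2: N_ring = 30 + 2·28 = 86
Stage 2: 30(ω_s−ω_c) = −86(ω_r−ω_c),  ω_s=0, ω_c=1
Stage 2: ω_r = 1 − (30/86)(0−1) = 58/43
  ⇒ ω_r²/ω_c² = 58/43
Coupling ω_c² = ω_c¹ ⇒ overall = 79/104 × 58/43 = 2291/2236

2291/2236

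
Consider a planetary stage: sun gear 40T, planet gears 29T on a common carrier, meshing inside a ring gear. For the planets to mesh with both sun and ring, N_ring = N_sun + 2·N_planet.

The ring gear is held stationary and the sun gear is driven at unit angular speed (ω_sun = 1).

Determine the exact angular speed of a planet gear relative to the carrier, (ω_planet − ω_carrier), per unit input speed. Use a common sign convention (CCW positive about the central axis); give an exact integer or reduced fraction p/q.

-1960/2001

N_ring = 40 + 2·29 = 98
40(ω_s−ω_c) = −98(ω_r−ω_c),  ω_r=0, ω_s=1
40(1−ω_c) = −98(0−ω_c)  ⇒  138ω_c = 40  ⇒  ω_c = 20/69
sun–planet: 40·(1−20/69) = −29·(ω_p−ω_c)  ⇒  ω_p−ω_c = −(40/29)·(49/69) = -1960/2001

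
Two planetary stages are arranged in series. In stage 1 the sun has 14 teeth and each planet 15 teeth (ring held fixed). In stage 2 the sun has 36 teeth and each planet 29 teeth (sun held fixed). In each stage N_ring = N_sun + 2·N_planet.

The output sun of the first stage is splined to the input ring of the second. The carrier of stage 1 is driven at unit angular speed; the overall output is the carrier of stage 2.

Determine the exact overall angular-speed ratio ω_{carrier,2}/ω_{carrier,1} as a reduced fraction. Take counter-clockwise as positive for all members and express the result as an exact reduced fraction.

Stage 1: N_ring = 14 + 2·15 = 44
Stage 1: 14(ω_s−ω_c) = −44(ω_r−ω_c),  ω_r=0, ω_c=1
Stage 1: ω_s = 1 − (44/14)(0−1) = 29/7
  ⇒ ω_s¹/ω_c¹ = 29/7
Stage 2: N_ring = 36 + 2·29 = 94
Stage 2: 36(ω_s−ω_c) = −94(ω_r−ω_c),  ω_s=0, ω_r=1
Stage 2: 36(0−ω_c) = −94(1−ω_c)  ⇒  130ω_c = 94  ⇒  ω_c = 47/65
  ⇒ ω_c²/ω_r² = 47/65
Coupling ω_r² = ω_s¹ ⇒ overall = 29/7 × 47/65 = 1363/455

1363/455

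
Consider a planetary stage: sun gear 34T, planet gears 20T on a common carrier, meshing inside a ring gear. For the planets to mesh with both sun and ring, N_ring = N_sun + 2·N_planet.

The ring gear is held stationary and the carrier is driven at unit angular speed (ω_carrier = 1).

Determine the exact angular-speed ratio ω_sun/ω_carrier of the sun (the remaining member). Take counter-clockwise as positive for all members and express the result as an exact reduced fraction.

54/17

N_ring = 34 + 2·20 = 74
34(ω_s−ω_c) = −74(ω_r−ω_c),  ω_r=0, ω_c=1
ω_s = 1 − (74/34)(0−1) = 54/17
ω_s/ω_c = 54/17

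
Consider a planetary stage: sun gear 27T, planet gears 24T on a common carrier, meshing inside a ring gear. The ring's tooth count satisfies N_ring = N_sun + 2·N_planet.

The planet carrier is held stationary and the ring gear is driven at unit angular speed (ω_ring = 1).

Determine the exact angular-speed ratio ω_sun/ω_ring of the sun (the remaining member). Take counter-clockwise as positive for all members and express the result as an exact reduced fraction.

N_ring = 27 + 2·24 = 75
27(ω_s−ω_c) = −75(ω_r−ω_c),  ω_c=0, ω_r=1
ω_s = 0 − (75/27)(1−0) = -25/9
ω_s/ω_r = -25/9

-25/9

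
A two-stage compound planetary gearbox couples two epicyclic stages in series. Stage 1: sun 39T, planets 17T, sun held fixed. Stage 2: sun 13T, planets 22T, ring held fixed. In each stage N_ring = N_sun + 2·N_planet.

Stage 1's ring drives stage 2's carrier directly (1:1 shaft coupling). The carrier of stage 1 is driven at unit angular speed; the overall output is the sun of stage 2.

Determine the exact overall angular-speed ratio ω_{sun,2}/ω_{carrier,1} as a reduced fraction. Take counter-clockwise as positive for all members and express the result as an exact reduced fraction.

7840/949

Stage 1: N_ring = 39 + 2·17 = 73
Stage 1: 39(ω_s−ω_c) = −73(ω_r−ω_c),  ω_s=0, ω_c=1
Stage 1: ω_r = 1 − (39/73)(0−1) = 112/73
  ⇒ ω_r¹/ω_c¹ = 112/73
Stage 2: N_ring = 13 + 2·22 = 57
Stage 2: 13(ω_s−ω_c) = −57(ω_r−ω_c),  ω_r=0, ω_c=1
Stage 2: ω_s = 1 − (57/13)(0−1) = 70/13
  ⇒ ω_s²/ω_c² = 70/13
Coupling ω_c² = ω_r¹ ⇒ overall = 112/73 × 70/13 = 7840/949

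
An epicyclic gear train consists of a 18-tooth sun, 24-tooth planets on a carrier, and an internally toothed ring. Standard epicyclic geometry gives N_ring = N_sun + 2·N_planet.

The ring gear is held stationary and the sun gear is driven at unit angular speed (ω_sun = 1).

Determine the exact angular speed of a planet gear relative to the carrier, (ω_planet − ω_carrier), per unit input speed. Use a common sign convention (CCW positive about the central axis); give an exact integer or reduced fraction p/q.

N_ring = 18 + 2·24 = 66
18(ω_s−ω_c) = −66(ω_r−ω_c),  ω_r=0, ω_s=1
18(1−ω_c) = −66(0−ω_c)  ⇒  84ω_c = 18  ⇒  ω_c = 3/14
sun–planet: 18·(1−3/14) = −24·(ω_p−ω_c)  ⇒  ω_p−ω_c = −(18/24)·(11/14) = -33/56

-33/56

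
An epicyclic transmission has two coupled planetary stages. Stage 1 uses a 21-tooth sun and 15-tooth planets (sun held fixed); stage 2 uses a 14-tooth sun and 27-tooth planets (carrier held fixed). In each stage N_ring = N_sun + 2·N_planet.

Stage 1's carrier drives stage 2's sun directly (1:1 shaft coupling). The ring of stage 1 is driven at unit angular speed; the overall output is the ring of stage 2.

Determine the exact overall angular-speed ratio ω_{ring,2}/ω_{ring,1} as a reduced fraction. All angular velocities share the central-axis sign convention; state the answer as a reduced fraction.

-7/48

Stage 1: N_ring = 21 + 2·15 = 51
Stage 1: 21(ω_s−ω_c) = −51(ω_r−ω_c),  ω_s=0, ω_r=1
Stage 1: 21(0−ω_c) = −51(1−ω_c)  ⇒  72ω_c = 51  ⇒  ω_c = 17/24
  ⇒ ω_c¹/ω_r¹ = 17/24
Stage 2: N_ring = 14 + 2·27 = 68
Stage 2: 14(ω_s−ω_c) = −68(ω_r−ω_c),  ω_c=0, ω_s=1
Stage 2: ω_r = 0 − (14/68)(1−0) = -7/34
  ⇒ ω_r²/ω_s² = -7/34
Coupling ω_s² = ω_c¹ ⇒ overall = 17/24 × -7/34 = -7/48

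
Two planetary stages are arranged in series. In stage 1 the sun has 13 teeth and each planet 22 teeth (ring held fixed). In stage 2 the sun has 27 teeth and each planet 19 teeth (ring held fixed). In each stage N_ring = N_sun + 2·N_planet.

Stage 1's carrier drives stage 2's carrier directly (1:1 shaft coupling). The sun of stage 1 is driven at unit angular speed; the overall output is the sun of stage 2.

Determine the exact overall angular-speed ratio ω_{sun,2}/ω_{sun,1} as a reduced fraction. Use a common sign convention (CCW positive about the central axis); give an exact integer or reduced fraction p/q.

598/945

Stage 1: N_ring = 13 + 2·22 = 57
Stage 1: 13(ω_s−ω_c) = −57(ω_r−ω_c),  ω_r=0, ω_s=1
Stage 1: 13(1−ω_c) = −57(0−ω_c)  ⇒  70ω_c = 13  ⇒  ω_c = 13/70
  ⇒ ω_c¹/ω_s¹ = 13/70
Stage 2: N_ring = 27 + 2·19 = 65
Stage 2: 27(ω_s−ω_c) = −65(ω_r−ω_c),  ω_r=0, ω_c=1
Stage 2: ω_s = 1 − (65/27)(0−1) = 92/27
  ⇒ ω_s²/ω_c² = 92/27
Coupling ω_c² = ω_c¹ ⇒ overall = 13/70 × 92/27 = 598/945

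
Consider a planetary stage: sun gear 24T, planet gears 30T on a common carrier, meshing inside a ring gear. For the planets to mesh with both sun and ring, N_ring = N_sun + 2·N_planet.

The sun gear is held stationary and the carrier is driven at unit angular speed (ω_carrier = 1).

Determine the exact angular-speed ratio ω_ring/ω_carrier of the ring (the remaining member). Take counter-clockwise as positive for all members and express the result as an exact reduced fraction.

9/7

N_ring = 24 + 2·30 = 84
24(ω_s−ω_c) = −84(ω_r−ω_c),  ω_s=0, ω_c=1
ω_r = 1 − (24/84)(0−1) = 9/7
ω_r/ω_c = 9/7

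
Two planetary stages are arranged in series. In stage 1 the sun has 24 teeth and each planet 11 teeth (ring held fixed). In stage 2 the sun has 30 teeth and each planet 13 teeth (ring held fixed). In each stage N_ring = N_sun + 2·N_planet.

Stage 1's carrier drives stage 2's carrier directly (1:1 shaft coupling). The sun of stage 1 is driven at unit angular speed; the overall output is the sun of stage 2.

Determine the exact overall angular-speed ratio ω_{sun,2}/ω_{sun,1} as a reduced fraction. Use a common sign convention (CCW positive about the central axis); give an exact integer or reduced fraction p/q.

172/175

Stage 1: N_ring = 24 + 2·11 = 46
Stage 1: 24(ω_s−ω_c) = −46(ω_r−ω_c),  ω_r=0, ω_s=1
Stage 1: 24(1−ω_c) = −46(0−ω_c)  ⇒  70ω_c = 24  ⇒  ω_c = 12/35
  ⇒ ω_c¹/ω_s¹ = 12/35
Stage 2: N_ring = 30 + 2·13 = 56
Stage 2: 30(ω_s−ω_c) = −56(ω_r−ω_c),  ω_r=0, ω_c=1
Stage 2: ω_s = 1 − (56/30)(0−1) = 43/15
  ⇒ ω_s²/ω_c² = 43/15
Coupling ω_c² = ω_c¹ ⇒ overall = 12/35 × 43/15 = 172/175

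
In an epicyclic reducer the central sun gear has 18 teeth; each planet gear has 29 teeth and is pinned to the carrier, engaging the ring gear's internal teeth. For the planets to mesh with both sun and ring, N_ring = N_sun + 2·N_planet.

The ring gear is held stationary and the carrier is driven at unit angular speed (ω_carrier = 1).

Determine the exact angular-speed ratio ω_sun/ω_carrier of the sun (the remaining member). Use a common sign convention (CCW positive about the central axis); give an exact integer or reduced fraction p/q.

N_ring = 18 + 2·29 = 76
18(ω_s−ω_c) = −76(ω_r−ω_c),  ω_r=0, ω_c=1
ω_s = 1 − (76/18)(0−1) = 47/9
ω_s/ω_c = 47/9

47/9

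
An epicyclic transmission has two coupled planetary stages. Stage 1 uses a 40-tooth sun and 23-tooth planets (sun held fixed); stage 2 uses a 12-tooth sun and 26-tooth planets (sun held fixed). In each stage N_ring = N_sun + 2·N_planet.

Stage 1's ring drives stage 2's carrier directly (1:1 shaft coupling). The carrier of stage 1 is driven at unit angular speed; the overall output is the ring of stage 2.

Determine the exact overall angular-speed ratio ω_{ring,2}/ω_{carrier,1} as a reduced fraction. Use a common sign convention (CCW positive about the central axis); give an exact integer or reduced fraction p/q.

1197/688

Stage 1: N_ring = 40 + 2·23 = 86
Stage 1: 40(ω_s−ω_c) = −86(ω_r−ω_c),  ω_s=0, ω_c=1
Stage 1: ω_r = 1 − (40/86)(0−1) = 63/43
  ⇒ ω_r¹/ω_c¹ = 63/43
Stage 2: N_ring = 12 + 2·26 = 64
Stage 2: 12(ω_s−ω_c) = −64(ω_r−ω_c),  ω_s=0, ω_c=1
Stage 2: ω_r = 1 − (12/64)(0−1) = 19/16
  ⇒ ω_r²/ω_c² = 19/16
Coupling ω_c² = ω_r¹ ⇒ overall = 63/43 × 19/16 = 1197/688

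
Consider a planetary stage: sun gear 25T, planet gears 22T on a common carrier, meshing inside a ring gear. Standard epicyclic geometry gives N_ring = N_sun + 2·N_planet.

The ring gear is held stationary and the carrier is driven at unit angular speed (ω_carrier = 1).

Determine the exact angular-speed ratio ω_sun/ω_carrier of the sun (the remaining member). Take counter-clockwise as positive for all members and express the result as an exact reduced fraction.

N_ring = 25 + 2·22 = 69
25(ω_s−ω_c) = −69(ω_r−ω_c),  ω_r=0, ω_c=1
ω_s = 1 − (69/25)(0−1) = 94/25
ω_s/ω_c = 94/25

94/25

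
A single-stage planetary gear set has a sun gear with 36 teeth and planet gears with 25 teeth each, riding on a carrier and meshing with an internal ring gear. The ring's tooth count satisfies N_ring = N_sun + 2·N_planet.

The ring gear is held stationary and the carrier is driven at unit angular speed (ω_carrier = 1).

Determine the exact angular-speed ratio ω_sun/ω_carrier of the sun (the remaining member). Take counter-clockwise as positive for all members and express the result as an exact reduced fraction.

61/18

N_ring = 36 + 2·25 = 86
36(ω_s−ω_c) = −86(ω_r−ω_c),  ω_r=0, ω_c=1
ω_s = 1 − (86/36)(0−1) = 61/18
ω_s/ω_c = 61/18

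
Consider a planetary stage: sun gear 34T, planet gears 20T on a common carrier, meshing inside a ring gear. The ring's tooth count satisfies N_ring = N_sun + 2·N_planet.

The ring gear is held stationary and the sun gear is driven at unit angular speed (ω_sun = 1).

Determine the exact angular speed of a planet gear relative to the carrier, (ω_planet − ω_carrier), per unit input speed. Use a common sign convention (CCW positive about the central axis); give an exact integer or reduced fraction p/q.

N_ring = 34 + 2·20 = 74
34(ω_s−ω_c) = −74(ω_r−ω_c),  ω_r=0, ω_s=1
34(1−ω_c) = −74(0−ω_c)  ⇒  108ω_c = 34  ⇒  ω_c = 17/54
sun–planet: 34·(1−17/54) = −20·(ω_p−ω_c)  ⇒  ω_p−ω_c = −(34/20)·(37/54) = -629/540

-629/540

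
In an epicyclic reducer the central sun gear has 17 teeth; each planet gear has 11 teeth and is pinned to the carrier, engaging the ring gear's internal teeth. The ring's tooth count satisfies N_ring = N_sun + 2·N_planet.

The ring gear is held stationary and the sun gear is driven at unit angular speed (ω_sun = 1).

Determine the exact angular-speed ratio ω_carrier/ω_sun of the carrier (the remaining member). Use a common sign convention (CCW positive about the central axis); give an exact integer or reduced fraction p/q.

N_ring = 17 + 2·11 = 39
17(ω_s−ω_c) = −39(ω_r−ω_c),  ω_r=0, ω_s=1
17(1−ω_c) = −39(0−ω_c)  ⇒  56ω_c = 17  ⇒  ω_c = 17/56
ω_c/ω_s = 17/56

17/56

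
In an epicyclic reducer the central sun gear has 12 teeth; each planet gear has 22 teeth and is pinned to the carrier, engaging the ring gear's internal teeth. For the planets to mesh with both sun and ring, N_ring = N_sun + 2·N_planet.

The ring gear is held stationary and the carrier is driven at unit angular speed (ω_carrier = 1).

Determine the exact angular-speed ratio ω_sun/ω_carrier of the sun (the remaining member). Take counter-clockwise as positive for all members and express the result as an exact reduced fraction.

17/3

N_ring = 12 + 2·22 = 56
12(ω_s−ω_c) = −56(ω_r−ω_c),  ω_r=0, ω_c=1
ω_s = 1 − (56/12)(0−1) = 17/3
ω_s/ω_c = 17/3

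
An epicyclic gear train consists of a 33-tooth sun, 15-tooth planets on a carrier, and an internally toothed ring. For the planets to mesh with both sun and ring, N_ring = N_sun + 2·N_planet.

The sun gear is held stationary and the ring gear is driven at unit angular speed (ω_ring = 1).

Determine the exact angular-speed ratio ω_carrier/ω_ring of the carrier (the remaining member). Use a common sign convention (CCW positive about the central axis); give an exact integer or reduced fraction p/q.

21/32

N_ring = 33 + 2·15 = 63
33(ω_s−ω_c) = −63(ω_r−ω_c),  ω_s=0, ω_r=1
33(0−ω_c) = −63(1−ω_c)  ⇒  96ω_c = 63  ⇒  ω_c = 21/32
ω_c/ω_r = 21/32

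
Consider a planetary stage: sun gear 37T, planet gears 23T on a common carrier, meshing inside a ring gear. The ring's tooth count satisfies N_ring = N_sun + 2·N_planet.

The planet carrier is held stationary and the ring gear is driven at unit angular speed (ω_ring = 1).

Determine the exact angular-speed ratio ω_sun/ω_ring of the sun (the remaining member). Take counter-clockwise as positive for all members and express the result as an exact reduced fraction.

N_ring = 37 + 2·23 = 83
37(ω_s−ω_c) = −83(ω_r−ω_c),  ω_c=0, ω_r=1
ω_s = 0 − (83/37)(1−0) = -83/37
ω_s/ω_r = -83/37

-83/37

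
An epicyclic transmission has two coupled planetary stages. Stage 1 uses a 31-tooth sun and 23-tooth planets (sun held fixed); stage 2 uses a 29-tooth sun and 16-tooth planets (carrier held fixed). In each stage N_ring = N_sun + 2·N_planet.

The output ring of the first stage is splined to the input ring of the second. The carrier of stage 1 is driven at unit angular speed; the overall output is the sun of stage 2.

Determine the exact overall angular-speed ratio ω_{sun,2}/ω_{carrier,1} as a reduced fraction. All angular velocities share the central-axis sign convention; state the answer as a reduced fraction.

-6588/2233

Stage 1: N_ring = 31 + 2·23 = 77
Stage 1: 31(ω_s−ω_c) = −77(ω_r−ω_c),  ω_s=0, ω_c=1
Stage 1: ω_r = 1 − (31/77)(0−1) = 108/77
  ⇒ ω_r¹/ω_c¹ = 108/77
Stage 2: N_ring = 29 + 2·16 = 61
Stage 2: 29(ω_s−ω_c) = −61(ω_r−ω_c),  ω_c=0, ω_r=1
Stage 2: ω_s = 0 − (61/29)(1−0) = -61/29
  ⇒ ω_s²/ω_r² = -61/29
Coupling ω_r² = ω_r¹ ⇒ overall = 108/77 × -61/29 = -6588/2233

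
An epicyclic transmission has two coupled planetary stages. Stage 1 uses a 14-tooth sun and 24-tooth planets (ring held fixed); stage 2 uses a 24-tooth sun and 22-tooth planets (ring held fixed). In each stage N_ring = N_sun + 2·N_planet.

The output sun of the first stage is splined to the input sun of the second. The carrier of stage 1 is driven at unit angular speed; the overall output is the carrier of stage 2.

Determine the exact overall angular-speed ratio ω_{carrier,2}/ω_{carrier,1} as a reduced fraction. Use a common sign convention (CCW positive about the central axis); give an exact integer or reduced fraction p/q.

Stage 1: N_ring = 14 + 2·24 = 62
Stage 1: 14(ω_s−ω_c) = −62(ω_r−ω_c),  ω_r=0, ω_c=1
Stage 1: ω_s = 1 − (62/14)(0−1) = 38/7
  ⇒ ω_s¹/ω_c¹ = 38/7
Stage 2: N_ring = 24 + 2·22 = 68
Stage 2: 24(ω_s−ω_c) = −68(ω_r−ω_c),  ω_r=0, ω_s=1
Stage 2: 24(1−ω_c) = −68(0−ω_c)  ⇒  92ω_c = 24  ⇒  ω_c = 6/23
  ⇒ ω_c²/ω_s² = 6/23
Coupling ω_s² = ω_s¹ ⇒ overall = 38/7 × 6/23 = 228/161

228/161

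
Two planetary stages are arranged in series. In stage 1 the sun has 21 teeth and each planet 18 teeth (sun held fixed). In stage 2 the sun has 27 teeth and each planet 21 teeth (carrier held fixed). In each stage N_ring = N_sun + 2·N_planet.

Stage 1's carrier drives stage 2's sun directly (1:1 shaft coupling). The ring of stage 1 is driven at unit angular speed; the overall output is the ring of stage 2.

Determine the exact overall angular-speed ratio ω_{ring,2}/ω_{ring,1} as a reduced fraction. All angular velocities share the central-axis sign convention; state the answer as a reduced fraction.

Stage 1: N_ring = 21 + 2·18 = 57
Stage 1: 21(ω_s−ω_c) = −57(ω_r−ω_c),  ω_s=0, ω_r=1
Stage 1: 21(0−ω_c) = −57(1−ω_c)  ⇒  78ω_c = 57  ⇒  ω_c = 19/26
  ⇒ ω_c¹/ω_r¹ = 19/26
Stage 2: N_ring = 27 + 2·21 = 69
Stage 2: 27(ω_s−ω_c) = −69(ω_r−ω_c),  ω_c=0, ω_s=1
Stage 2: ω_r = 0 − (27/69)(1−0) = -9/23
  ⇒ ω_r²/ω_s² = -9/23
Coupling ω_s² = ω_c¹ ⇒ overall = 19/26 × -9/23 = -171/598

-171/598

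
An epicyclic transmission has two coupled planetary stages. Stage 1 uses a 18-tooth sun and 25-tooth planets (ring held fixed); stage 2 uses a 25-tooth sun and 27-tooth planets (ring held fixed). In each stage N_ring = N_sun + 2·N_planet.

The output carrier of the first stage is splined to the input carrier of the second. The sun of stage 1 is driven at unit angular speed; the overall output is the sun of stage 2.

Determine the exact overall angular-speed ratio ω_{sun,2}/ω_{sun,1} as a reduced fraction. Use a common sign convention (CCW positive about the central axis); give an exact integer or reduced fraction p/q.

936/1075

Stage 1: N_ring = 18 + 2·25 = 68
Stage 1: 18(ω_s−ω_c) = −68(ω_r−ω_c),  ω_r=0, ω_s=1
Stage 1: 18(1−ω_c) = −68(0−ω_c)  ⇒  86ω_c = 18  ⇒  ω_c = 9/43
  ⇒ ω_c¹/ω_s¹ = 9/43
Stage 2: N_ring = 25 + 2·27 = 79
Stage 2: 25(ω_s−ω_c) = −79(ω_r−ω_c),  ω_r=0, ω_c=1
Stage 2: ω_s = 1 − (79/25)(0−1) = 104/25
  ⇒ ω_s²/ω_c² = 104/25
Coupling ω_c² = ω_c¹ ⇒ overall = 9/43 × 104/25 = 936/1075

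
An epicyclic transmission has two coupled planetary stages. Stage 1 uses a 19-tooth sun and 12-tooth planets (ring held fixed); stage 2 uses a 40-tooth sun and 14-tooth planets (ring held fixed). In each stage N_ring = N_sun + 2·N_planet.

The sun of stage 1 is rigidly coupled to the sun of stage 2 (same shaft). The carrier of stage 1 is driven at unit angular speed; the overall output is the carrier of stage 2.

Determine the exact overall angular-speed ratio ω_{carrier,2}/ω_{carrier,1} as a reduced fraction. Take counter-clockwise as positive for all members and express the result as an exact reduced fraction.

620/513

Stage 1: N_ring = 19 + 2·12 = 43
Stage 1: 19(ω_s−ω_c) = −43(ω_r−ω_c),  ω_r=0, ω_c=1
Stage 1: ω_s = 1 − (43/19)(0−1) = 62/19
  ⇒ ω_s¹/ω_c¹ = 62/19
Stage 2: N_ring = 40 + 2·14 = 68
Stage 2: 40(ω_s−ω_c) = −68(ω_r−ω_c),  ω_r=0, ω_s=1
Stage 2: 40(1−ω_c) = −68(0−ω_c)  ⇒  108ω_c = 40  ⇒  ω_c = 10/27
  ⇒ ω_c²/ω_s² = 10/27
Coupling ω_s² = ω_s¹ ⇒ overall = 62/19 × 10/27 = 620/513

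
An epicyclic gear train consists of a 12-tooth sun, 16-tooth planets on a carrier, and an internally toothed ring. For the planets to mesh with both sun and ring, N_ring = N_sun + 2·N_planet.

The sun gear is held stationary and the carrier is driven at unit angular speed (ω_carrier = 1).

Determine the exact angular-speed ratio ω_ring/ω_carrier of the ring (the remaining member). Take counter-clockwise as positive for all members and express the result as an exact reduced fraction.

14/11

N_ring = 12 + 2·16 = 44
12(ω_s−ω_c) = −44(ω_r−ω_c),  ω_s=0, ω_c=1
ω_r = 1 − (12/44)(0−1) = 14/11
ω_r/ω_c = 14/11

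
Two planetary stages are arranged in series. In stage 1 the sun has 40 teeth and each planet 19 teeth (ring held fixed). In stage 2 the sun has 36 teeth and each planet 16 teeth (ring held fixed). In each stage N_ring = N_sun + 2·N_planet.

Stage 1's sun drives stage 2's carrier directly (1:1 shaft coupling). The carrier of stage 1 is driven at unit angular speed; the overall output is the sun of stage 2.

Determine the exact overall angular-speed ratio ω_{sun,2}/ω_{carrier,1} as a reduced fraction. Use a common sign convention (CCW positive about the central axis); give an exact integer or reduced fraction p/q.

Stage 1: N_ring = 40 + 2·19 = 78
Stage 1: 40(ω_s−ω_c) = −78(ω_r−ω_c),  ω_r=0, ω_c=1
Stage 1: ω_s = 1 − (78/40)(0−1) = 59/20
  ⇒ ω_s¹/ω_c¹ = 59/20
Stage 2: N_ring = 36 + 2·16 = 68
Stage 2: 36(ω_s−ω_c) = −68(ω_r−ω_c),  ω_r=0, ω_c=1
Stage 2: ω_s = 1 − (68/36)(0−1) = 26/9
  ⇒ ω_s²/ω_c² = 26/9
Coupling ω_c² = ω_s¹ ⇒ overall = 59/20 × 26/9 = 767/90

767/90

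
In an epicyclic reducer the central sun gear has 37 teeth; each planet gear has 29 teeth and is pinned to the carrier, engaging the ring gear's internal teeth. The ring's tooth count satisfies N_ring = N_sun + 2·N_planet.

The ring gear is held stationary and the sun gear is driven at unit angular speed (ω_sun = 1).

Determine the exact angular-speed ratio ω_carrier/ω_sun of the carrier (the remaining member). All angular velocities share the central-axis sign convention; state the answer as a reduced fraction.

37/132

N_ring = 37 + 2·29 = 95
37(ω_s−ω_c) = −95(ω_r−ω_c),  ω_r=0, ω_s=1
37(1−ω_c) = −95(0−ω_c)  ⇒  132ω_c = 37  ⇒  ω_c = 37/132
ω_c/ω_s = 37/132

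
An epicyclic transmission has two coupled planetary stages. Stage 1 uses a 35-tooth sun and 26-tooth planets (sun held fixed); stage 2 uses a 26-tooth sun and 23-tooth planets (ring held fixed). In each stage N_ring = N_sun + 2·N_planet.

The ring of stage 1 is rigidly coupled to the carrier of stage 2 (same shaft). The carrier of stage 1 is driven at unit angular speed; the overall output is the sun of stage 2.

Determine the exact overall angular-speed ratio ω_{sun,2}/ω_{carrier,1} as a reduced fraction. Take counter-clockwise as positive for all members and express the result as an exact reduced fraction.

Stage 1: N_ring = 35 + 2·26 = 87
Stage 1: 35(ω_s−ω_c) = −87(ω_r−ω_c),  ω_s=0, ω_c=1
Stage 1: ω_r = 1 − (35/87)(0−1) = 122/87
  ⇒ ω_r¹/ω_c¹ = 122/87
Stage 2: N_ring = 26 + 2·23 = 72
Stage 2: 26(ω_s−ω_c) = −72(ω_r−ω_c),  ω_r=0, ω_c=1
Stage 2: ω_s = 1 − (72/26)(0−1) = 49/13
  ⇒ ω_s²/ω_c² = 49/13
Coupling ω_c² = ω_r¹ ⇒ overall = 122/87 × 49/13 = 5978/1131

5978/1131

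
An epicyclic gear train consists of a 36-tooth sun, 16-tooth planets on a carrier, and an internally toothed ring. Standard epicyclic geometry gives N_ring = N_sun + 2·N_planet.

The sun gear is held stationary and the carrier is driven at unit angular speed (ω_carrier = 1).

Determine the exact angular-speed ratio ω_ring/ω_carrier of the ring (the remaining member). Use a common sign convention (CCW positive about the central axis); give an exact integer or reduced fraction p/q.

26/17

N_ring = 36 + 2·16 = 68
36(ω_s−ω_c) = −68(ω_r−ω_c),  ω_s=0, ω_c=1
ω_r = 1 − (36/68)(0−1) = 26/17
ω_r/ω_c = 26/17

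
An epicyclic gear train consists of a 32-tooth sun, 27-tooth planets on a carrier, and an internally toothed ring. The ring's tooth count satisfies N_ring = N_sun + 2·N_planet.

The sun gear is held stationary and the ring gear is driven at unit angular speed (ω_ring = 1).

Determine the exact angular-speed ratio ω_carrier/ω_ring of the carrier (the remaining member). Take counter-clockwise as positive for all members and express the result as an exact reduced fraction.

N_ring = 32 + 2·27 = 86
32(ω_s−ω_c) = −86(ω_r−ω_c),  ω_s=0, ω_r=1
32(0−ω_c) = −86(1−ω_c)  ⇒  118ω_c = 86  ⇒  ω_c = 43/59
ω_c/ω_r = 43/59

43/59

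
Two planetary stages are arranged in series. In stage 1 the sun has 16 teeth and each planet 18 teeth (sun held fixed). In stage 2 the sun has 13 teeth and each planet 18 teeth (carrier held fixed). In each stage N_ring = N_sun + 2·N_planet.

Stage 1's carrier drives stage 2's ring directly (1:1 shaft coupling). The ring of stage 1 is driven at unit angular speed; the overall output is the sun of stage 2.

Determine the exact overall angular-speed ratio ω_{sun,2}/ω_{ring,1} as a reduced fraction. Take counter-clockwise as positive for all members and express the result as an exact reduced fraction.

-49/17

Stage 1: N_ring = 16 + 2·18 = 52
Stage 1: 16(ω_s−ω_c) = −52(ω_r−ω_c),  ω_s=0, ω_r=1
Stage 1: 16(0−ω_c) = −52(1−ω_c)  ⇒  68ω_c = 52  ⇒  ω_c = 13/17
  ⇒ ω_c¹/ω_r¹ = 13/17
Stage 2: N_ring = 13 + 2·18 = 49
Stage 2: 13(ω_s−ω_c) = −49(ω_r−ω_c),  ω_c=0, ω_r=1
Stage 2: ω_s = 0 − (49/13)(1−0) = -49/13
  ⇒ ω_s²/ω_r² = -49/13
Coupling ω_r² = ω_c¹ ⇒ overall = 13/17 × -49/13 = -49/17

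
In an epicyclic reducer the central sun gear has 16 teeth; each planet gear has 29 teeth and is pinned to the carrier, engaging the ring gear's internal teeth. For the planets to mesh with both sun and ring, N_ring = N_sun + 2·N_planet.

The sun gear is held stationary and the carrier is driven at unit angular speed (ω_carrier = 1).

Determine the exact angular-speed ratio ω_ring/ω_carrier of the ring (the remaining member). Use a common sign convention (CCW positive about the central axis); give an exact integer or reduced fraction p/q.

N_ring = 16 + 2·29 = 74
16(ω_s−ω_c) = −74(ω_r−ω_c),  ω_s=0, ω_c=1
ω_r = 1 − (16/74)(0−1) = 45/37
ω_r/ω_c = 45/37

45/37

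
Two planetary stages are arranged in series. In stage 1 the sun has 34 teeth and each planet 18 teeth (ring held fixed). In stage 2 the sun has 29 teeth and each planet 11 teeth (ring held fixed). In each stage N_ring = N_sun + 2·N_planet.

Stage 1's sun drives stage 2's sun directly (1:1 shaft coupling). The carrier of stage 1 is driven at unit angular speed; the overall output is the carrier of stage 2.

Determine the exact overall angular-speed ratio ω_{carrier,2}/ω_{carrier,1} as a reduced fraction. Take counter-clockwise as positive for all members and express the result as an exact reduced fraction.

Stage 1: N_ring = 34 + 2·18 = 70
Stage 1: 34(ω_s−ω_c) = −70(ω_r−ω_c),  ω_r=0, ω_c=1
Stage 1: ω_s = 1 − (70/34)(0−1) = 52/17
  ⇒ ω_s¹/ω_c¹ = 52/17
Stage 2: N_ring = 29 + 2·11 = 51
Stage 2: 29(ω_s−ω_c) = −51(ω_r−ω_c),  ω_r=0, ω_s=1
Stage 2: 29(1−ω_c) = −51(0−ω_c)  ⇒  80ω_c = 29  ⇒  ω_c = 29/80
  ⇒ ω_c²/ω_s² = 29/80
Coupling ω_s² = ω_s¹ ⇒ overall = 52/17 × 29/80 = 377/340

377/340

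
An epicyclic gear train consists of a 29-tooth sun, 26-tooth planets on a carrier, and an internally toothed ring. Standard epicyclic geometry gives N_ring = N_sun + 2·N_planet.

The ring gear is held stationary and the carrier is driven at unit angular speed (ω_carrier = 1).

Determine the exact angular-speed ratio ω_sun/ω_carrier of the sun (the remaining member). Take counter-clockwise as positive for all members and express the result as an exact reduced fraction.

N_ring = 29 + 2·26 = 81
29(ω_s−ω_c) = −81(ω_r−ω_c),  ω_r=0, ω_c=1
ω_s = 1 − (81/29)(0−1) = 110/29
ω_s/ω_c = 110/29

110/29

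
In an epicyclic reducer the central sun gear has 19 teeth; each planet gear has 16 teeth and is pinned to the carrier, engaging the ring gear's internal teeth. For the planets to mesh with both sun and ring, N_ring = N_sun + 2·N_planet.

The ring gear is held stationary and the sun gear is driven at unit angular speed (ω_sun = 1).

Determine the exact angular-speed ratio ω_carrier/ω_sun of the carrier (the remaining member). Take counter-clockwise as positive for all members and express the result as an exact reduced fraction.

N_ring = 19 + 2·16 = 51
19(ω_s−ω_c) = −51(ω_r−ω_c),  ω_r=0, ω_s=1
19(1−ω_c) = −51(0−ω_c)  ⇒  70ω_c = 19  ⇒  ω_c = 19/70
ω_c/ω_s = 19/70

19/70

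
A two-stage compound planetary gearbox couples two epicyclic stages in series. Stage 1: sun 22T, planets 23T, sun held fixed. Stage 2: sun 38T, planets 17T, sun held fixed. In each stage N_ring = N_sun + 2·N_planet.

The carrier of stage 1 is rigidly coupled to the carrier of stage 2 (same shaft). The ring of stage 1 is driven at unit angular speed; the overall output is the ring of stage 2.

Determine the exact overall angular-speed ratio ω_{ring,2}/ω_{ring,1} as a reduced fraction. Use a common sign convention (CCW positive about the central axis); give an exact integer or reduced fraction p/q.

187/162

Stage 1: N_ring = 22 + 2·23 = 68
Stage 1: 22(ω_s−ω_c) = −68(ω_r−ω_c),  ω_s=0, ω_r=1
Stage 1: 22(0−ω_c) = −68(1−ω_c)  ⇒  90ω_c = 68  ⇒  ω_c = 34/45
  ⇒ ω_c¹/ω_r¹ = 34/45
Stage 2: N_ring = 38 + 2·17 = 72
Stage 2: 38(ω_s−ω_c) = −72(ω_r−ω_c),  ω_s=0, ω_c=1
Stage 2: ω_r = 1 − (38/72)(0−1) = 55/36
  ⇒ ω_r²/ω_c² = 55/36
Coupling ω_c² = ω_c¹ ⇒ overall = 34/45 × 55/36 = 187/162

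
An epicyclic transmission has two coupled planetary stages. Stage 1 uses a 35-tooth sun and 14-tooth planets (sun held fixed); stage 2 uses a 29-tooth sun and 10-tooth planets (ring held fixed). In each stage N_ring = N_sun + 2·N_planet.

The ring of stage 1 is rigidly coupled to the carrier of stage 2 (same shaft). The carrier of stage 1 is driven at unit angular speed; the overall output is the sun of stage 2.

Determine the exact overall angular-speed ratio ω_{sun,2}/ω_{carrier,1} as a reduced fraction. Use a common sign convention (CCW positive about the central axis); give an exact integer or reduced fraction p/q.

364/87

Stage 1: N_ring = 35 + 2·14 = 63
Stage 1: 35(ω_s−ω_c) = −63(ω_r−ω_c),  ω_s=0, ω_c=1
Stage 1: ω_r = 1 − (35/63)(0−1) = 14/9
  ⇒ ω_r¹/ω_c¹ = 14/9
Stage 2: N_ring = 29 + 2·10 = 49
Stage 2: 29(ω_s−ω_c) = −49(ω_r−ω_c),  ω_r=0, ω_c=1
Stage 2: ω_s = 1 − (49/29)(0−1) = 78/29
  ⇒ ω_s²/ω_c² = 78/29
Coupling ω_c² = ω_r¹ ⇒ overall = 14/9 × 78/29 = 364/87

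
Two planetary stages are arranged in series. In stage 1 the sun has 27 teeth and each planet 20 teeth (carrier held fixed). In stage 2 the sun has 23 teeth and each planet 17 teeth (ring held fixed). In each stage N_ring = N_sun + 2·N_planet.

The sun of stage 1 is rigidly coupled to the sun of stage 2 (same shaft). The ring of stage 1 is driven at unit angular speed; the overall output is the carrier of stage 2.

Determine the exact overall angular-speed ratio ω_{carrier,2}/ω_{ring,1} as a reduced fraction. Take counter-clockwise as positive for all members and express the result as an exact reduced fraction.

-1541/2160

Stage 1: N_ring = 27 + 2·20 = 67
Stage 1: 27(ω_s−ω_c) = −67(ω_r−ω_c),  ω_c=0, ω_r=1
Stage 1: ω_s = 0 − (67/27)(1−0) = -67/27
  ⇒ ω_s¹/ω_r¹ = -67/27
Stage 2: N_ring = 23 + 2·17 = 57
Stage 2: 23(ω_s−ω_c) = −57(ω_r−ω_c),  ω_r=0, ω_s=1
Stage 2: 23(1−ω_c) = −57(0−ω_c)  ⇒  80ω_c = 23  ⇒  ω_c = 23/80
  ⇒ ω_c²/ω_s² = 23/80
Coupling ω_s² = ω_s¹ ⇒ overall = -67/27 × 23/80 = -1541/2160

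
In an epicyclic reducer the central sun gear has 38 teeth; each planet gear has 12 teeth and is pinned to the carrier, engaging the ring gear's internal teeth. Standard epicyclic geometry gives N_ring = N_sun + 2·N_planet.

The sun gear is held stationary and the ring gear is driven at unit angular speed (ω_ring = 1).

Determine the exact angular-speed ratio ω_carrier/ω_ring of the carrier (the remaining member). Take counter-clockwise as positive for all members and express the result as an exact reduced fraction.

N_ring = 38 + 2·12 = 62
38(ω_s−ω_c) = −62(ω_r−ω_c),  ω_s=0, ω_r=1
38(0−ω_c) = −62(1−ω_c)  ⇒  100ω_c = 62  ⇒  ω_c = 31/50
ω_c/ω_r = 31/50

31/50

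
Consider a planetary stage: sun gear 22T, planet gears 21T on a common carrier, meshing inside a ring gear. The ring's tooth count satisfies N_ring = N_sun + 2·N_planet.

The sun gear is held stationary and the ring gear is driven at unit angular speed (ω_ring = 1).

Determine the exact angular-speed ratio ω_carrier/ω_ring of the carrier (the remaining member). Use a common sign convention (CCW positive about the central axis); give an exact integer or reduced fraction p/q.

N_ring = 22 + 2·21 = 64
22(ω_s−ω_c) = −64(ω_r−ω_c),  ω_s=0, ω_r=1
22(0−ω_c) = −64(1−ω_c)  ⇒  86ω_c = 64  ⇒  ω_c = 32/43
ω_c/ω_r = 32/43

32/43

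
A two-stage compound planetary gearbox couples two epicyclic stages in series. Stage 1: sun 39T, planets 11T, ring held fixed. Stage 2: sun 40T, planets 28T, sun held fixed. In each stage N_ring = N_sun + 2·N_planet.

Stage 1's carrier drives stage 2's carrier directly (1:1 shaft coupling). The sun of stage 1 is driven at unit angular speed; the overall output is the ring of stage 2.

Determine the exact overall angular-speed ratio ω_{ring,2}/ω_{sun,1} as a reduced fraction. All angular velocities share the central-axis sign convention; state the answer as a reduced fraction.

Stage 1: N_ring = 39 + 2·11 = 61
Stage 1: 39(ω_s−ω_c) = −61(ω_r−ω_c),  ω_r=0, ω_s=1
Stage 1: 39(1−ω_c) = −61(0−ω_c)  ⇒  100ω_c = 39  ⇒  ω_c = 39/100
  ⇒ ω_c¹/ω_s¹ = 39/100
Stage 2: N_ring = 40 + 2·28 = 96
Stage 2: 40(ω_s−ω_c) = −96(ω_r−ω_c),  ω_s=0, ω_c=1
Stage 2: ω_r = 1 − (40/96)(0−1) = 17/12
  ⇒ ω_r²/ω_c² = 17/12
Coupling ω_c² = ω_c¹ ⇒ overall = 39/100 × 17/12 = 221/400

221/400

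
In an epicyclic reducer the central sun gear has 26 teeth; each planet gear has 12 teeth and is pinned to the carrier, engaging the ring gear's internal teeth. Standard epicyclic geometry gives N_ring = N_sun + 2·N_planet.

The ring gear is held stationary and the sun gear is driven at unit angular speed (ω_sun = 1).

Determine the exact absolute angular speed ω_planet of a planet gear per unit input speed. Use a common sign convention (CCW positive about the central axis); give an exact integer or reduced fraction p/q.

N_ring = 26 + 2·12 = 50
26(ω_s−ω_c) = −50(ω_r−ω_c),  ω_r=0, ω_s=1
26(1−ω_c) = −50(0−ω_c)  ⇒  76ω_c = 26  ⇒  ω_c = 13/38
sun–planet: 26·(1−13/38) = −12·(ω_p−ω_c)  ⇒  ω_p−ω_c = −(26/12)·(25/38) = -325/228
ω_p = 13/38 − 325/228 = -13/12

-13/12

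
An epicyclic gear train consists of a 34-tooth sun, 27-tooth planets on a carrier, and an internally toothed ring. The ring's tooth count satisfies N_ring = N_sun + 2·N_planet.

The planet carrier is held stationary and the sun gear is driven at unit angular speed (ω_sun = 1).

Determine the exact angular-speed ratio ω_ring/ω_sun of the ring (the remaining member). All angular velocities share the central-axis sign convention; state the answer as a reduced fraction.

N_ring = 34 + 2·27 = 88
34(ω_s−ω_c) = −88(ω_r−ω_c),  ω_c=0, ω_s=1
ω_r = 0 − (34/88)(1−0) = -17/44
ω_r/ω_s = -17/44

-17/44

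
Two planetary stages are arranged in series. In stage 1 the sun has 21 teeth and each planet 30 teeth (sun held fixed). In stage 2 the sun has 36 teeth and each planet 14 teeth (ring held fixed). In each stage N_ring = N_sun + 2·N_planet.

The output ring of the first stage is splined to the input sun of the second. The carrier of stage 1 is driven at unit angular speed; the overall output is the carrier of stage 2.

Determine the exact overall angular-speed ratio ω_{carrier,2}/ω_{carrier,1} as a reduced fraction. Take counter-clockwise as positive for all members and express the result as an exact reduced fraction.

34/75

Stage 1: N_ring = 21 + 2·30 = 81
Stage 1: 21(ω_s−ω_c) = −81(ω_r−ω_c),  ω_s=0, ω_c=1
Stage 1: ω_r = 1 − (21/81)(0−1) = 34/27
  ⇒ ω_r¹/ω_c¹ = 34/27
Stage 2: N_ring = 36 + 2·14 = 64
Stage 2: 36(ω_s−ω_c) = −64(ω_r−ω_c),  ω_r=0, ω_s=1
Stage 2: 36(1−ω_c) = −64(0−ω_c)  ⇒  100ω_c = 36  ⇒  ω_c = 9/25
  ⇒ ω_c²/ω_s² = 9/25
Coupling ω_s² = ω_r¹ ⇒ overall = 34/27 × 9/25 = 34/75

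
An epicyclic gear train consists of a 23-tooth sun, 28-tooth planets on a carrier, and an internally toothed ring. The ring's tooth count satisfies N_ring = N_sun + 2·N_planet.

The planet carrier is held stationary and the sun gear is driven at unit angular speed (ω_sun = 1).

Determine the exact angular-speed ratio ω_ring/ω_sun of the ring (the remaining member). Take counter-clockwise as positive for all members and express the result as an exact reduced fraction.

N_ring = 23 + 2·28 = 79
23(ω_s−ω_c) = −79(ω_r−ω_c),  ω_c=0, ω_s=1
ω_r = 0 − (23/79)(1−0) = -23/79
ω_r/ω_s = -23/79

-23/79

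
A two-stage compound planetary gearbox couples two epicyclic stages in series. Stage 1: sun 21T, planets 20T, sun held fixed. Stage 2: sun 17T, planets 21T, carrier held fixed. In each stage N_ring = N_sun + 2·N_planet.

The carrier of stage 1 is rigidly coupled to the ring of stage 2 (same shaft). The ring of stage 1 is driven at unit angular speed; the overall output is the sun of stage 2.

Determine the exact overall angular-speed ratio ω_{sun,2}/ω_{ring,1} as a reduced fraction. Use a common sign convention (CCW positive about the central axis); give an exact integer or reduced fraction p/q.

-3599/1394

Stage 1: N_ring = 21 + 2·20 = 61
Stage 1: 21(ω_s−ω_c) = −61(ω_r−ω_c),  ω_s=0, ω_r=1
Stage 1: 21(0−ω_c) = −61(1−ω_c)  ⇒  82ω_c = 61  ⇒  ω_c = 61/82
  ⇒ ω_c¹/ω_r¹ = 61/82
Stage 2: N_ring = 17 + 2·21 = 59
Stage 2: 17(ω_s−ω_c) = −59(ω_r−ω_c),  ω_c=0, ω_r=1
Stage 2: ω_s = 0 − (59/17)(1−0) = -59/17
  ⇒ ω_s²/ω_r² = -59/17
Coupling ω_r² = ω_c¹ ⇒ overall = 61/82 × -59/17 = -3599/1394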